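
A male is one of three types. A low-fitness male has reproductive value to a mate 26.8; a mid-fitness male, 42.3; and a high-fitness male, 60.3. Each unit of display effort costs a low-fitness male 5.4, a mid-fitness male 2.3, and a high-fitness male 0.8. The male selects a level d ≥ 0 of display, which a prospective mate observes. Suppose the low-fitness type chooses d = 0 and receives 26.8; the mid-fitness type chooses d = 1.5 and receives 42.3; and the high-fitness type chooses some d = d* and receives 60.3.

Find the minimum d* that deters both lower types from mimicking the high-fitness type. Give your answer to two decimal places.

9.33

Mid-fitness type (on-path payoff 42.3 − 2.3×1.5 = 38.85) won't mimic when 38.85 ≥ 60.3 − 2.3·d*, i.e. d* ≥ 9.33.
Low-fitness type (on-path payoff 26.8) won't mimic when 26.8 ≥ 60.3 − 5.4·d*, i.e. d* ≥ 6.20.
Both must hold, so d* = max(6.20, 9.33) = 9.33. The mid-fitness type's constraint binds.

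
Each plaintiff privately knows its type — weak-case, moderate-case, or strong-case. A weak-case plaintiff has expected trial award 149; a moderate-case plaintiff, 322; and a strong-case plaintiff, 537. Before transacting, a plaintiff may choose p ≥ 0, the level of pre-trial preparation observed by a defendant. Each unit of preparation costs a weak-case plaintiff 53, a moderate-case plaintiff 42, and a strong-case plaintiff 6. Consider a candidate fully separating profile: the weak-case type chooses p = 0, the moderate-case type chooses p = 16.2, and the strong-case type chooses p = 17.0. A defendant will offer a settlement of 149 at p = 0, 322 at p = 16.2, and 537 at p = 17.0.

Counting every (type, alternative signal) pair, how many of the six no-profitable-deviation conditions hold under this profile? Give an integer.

Strong-case (own payoff 537 − 6×17.0 = 435): to p=0 gives 149 → no gain ✓; to p=16.2 gives 322 − 6×16.2 = 224.8 → no gain ✓.
Moderate-case (own payoff 322 − 42×16.2 = -358.4): to p=0 gives 149 → profitable ✗; to p=17.0 gives 537 − 42×17.0 = -177 → profitable ✗.
Weak-case (own payoff 149): to p=16.2 gives 322 − 53×16.2 = -536.6 → no gain ✓; to p=17.0 gives 537 − 53×17.0 = -364 → no gain ✓.
4 of the 6 constraints hold; not an equilibrium.

4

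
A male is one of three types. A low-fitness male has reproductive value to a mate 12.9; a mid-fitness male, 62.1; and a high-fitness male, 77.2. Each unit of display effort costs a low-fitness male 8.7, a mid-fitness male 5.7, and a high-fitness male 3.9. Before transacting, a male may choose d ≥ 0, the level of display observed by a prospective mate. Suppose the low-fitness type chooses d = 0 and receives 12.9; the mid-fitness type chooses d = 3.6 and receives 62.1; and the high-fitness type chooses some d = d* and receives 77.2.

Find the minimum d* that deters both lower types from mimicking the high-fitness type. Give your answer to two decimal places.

7.39

Low-fitness type (on-path payoff 12.9) won't mimic when 12.9 ≥ 77.2 − 8.7·d*, i.e. d* ≥ 7.39.
Mid-fitness type (on-path payoff 62.1 − 5.7×3.6 = 41.58) won't mimic when 41.58 ≥ 77.2 − 5.7·d*, i.e. d* ≥ 6.25.
Both must hold, so d* = max(7.39, 6.25) = 7.39. The low-fitness type's constraint binds.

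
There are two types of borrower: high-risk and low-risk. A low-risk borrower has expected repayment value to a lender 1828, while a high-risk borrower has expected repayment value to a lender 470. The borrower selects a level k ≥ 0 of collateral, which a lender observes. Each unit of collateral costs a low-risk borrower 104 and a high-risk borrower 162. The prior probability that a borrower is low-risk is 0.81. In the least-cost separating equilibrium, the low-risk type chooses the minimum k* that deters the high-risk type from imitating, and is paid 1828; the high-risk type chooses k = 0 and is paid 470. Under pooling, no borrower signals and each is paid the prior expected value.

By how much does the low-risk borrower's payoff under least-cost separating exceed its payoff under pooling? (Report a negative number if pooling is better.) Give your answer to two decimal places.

Least-cost separating signal: k* solves 470 = 1828 − 162·k*, so k* = (1828 − 470)/162 ≈ 8.3827.
Low-risk type's separating payoff: 1828 − 104 × k* = 1828 − 104 × (1828 − 470)/162 = 1828 − 141232/162 ≈ 956.1975.
Pooling payoff: 0.81 × 1828 + 0.19 × 470 = 1569.98.
Difference: 956.1975 − 1569.98 = -613.7825, i.e. -613.78 to two decimal places.
The low-risk type would prefer the pooling outcome.

-613.78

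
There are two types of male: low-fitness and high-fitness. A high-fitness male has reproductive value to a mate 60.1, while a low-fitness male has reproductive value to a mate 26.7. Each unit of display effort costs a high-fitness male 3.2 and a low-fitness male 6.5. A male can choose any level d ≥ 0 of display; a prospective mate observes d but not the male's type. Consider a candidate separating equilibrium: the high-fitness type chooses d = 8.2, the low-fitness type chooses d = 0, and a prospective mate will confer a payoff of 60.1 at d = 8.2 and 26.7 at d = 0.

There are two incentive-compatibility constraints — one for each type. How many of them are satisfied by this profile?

Low-fitness type: stay at 0 → 26.7; mimic → 60.1 − 6.5 × 8.2 = 6.8. IC holds (26.7 ≥ 6.8).
High-fitness type: signal → 60.1 − 3.2 × 8.2 = 33.86; deviate to 0 → 26.7. IC holds (33.86 ≥ 26.7).
2 of 2 constraints hold, so this is a separating equilibrium.

2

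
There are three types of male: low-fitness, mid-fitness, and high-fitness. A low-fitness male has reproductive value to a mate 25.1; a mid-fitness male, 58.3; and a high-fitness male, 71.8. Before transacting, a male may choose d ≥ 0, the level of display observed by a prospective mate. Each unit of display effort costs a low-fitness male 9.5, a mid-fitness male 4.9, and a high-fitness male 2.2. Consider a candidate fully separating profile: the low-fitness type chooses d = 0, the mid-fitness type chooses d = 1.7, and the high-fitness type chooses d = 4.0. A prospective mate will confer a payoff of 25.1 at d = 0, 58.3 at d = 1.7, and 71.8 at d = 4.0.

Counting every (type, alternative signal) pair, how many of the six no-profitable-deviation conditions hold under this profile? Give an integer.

3

Mid-fitness (own payoff 58.3 − 4.9×1.7 = 49.97): to d=0 gives 25.1 → no gain ✓; to d=4.0 gives 71.8 − 4.9×4.0 = 52.2 → profitable ✗.
High-fitness (own payoff 71.8 − 2.2×4.0 = 63): to d=0 gives 25.1 → no gain ✓; to d=1.7 gives 58.3 − 2.2×1.7 = 54.56 → no gain ✓.
Low-fitness (own payoff 25.1): to d=1.7 gives 58.3 − 9.5×1.7 = 42.15 → profitable ✗; to d=4.0 gives 71.8 − 9.5×4.0 = 33.8 → profitable ✗.
3 of the 6 constraints hold; not an equilibrium.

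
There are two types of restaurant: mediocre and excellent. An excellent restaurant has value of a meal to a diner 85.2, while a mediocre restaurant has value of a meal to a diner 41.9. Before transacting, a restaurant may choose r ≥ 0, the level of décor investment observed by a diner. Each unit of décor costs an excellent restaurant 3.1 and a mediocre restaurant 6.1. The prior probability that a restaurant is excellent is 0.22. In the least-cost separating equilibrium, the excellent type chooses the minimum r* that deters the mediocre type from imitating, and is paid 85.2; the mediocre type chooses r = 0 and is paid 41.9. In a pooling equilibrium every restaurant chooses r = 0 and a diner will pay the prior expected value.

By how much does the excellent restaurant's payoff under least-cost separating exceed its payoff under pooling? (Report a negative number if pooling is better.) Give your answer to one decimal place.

Least-cost separating signal: r* solves 41.9 = 85.2 − 6.1·r*, so r* = (85.2 − 41.9)/6.1 ≈ 7.0984.
Excellent type's separating payoff: 85.2 − 3.1 × r* = 85.2 − 3.1 × (85.2 − 41.9)/6.1 = 85.2 − 134.23/6.1 ≈ 63.195.
Pooling payoff: 0.22 × 85.2 + 0.78 × 41.9 = 51.426.
Difference: 63.195 − 51.426 = 11.769, i.e. 11.8 to one decimal place.
The excellent type prefers to separate.

11.8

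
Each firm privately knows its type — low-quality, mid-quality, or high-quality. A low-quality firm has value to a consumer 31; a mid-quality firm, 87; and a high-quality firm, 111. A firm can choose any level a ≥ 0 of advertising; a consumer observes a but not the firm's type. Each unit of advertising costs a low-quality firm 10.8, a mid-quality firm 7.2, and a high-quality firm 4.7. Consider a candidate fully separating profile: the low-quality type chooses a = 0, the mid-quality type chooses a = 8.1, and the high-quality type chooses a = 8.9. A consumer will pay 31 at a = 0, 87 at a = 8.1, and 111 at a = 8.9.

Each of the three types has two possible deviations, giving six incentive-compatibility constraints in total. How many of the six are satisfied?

Mid-quality (own payoff 87 − 7.2×8.1 = 28.68): to a=0 gives 31 → profitable ✗; to a=8.9 gives 111 − 7.2×8.9 = 46.92 → profitable ✗.
Low-quality (own payoff 31): to a=8.1 gives 87 − 10.8×8.1 = -0.48 → no gain ✓; to a=8.9 gives 111 − 10.8×8.9 = 14.88 → no gain ✓.
High-quality (own payoff 111 − 4.7×8.9 = 69.17): to a=0 gives 31 → no gain ✓; to a=8.1 gives 87 − 4.7×8.1 = 48.93 → no gain ✓.
4 of the 6 constraints hold; not an equilibrium.

4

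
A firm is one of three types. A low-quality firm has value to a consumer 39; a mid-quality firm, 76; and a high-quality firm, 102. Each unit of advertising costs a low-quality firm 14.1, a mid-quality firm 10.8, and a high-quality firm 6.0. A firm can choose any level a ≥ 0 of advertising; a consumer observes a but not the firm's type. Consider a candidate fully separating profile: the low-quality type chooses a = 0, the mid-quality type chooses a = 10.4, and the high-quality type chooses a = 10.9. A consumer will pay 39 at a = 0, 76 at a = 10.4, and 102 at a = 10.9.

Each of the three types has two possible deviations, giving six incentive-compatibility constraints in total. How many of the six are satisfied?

Low-quality (own payoff 39): to a=10.4 gives 76 − 14.1×10.4 = -70.64 → no gain ✓; to a=10.9 gives 102 − 14.1×10.9 = -51.69 → no gain ✓.
Mid-quality (own payoff 76 − 10.8×10.4 = -36.32): to a=0 gives 39 → profitable ✗; to a=10.9 gives 102 − 10.8×10.9 = -15.72 → profitable ✗.
High-quality (own payoff 102 − 6.0×10.9 = 36.6): to a=0 gives 39 → profitable ✗; to a=10.4 gives 76 − 6.0×10.4 = 13.6 → no gain ✓.
3 of the 6 constraints hold; not an equilibrium.

3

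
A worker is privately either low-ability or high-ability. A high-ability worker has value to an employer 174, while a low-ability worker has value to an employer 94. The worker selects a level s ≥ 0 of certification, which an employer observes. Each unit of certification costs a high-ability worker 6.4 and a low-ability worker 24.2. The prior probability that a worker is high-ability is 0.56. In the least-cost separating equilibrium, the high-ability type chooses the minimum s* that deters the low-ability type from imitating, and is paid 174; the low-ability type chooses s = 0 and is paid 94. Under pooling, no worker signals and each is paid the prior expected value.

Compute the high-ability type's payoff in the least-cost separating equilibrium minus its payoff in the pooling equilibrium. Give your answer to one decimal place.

Least-cost separating signal: s* solves 94 = 174 − 24.2·s*, so s* = (174 − 94)/24.2 ≈ 3.3058.
High-ability type's separating payoff: 174 − 6.4 × s* = 174 − 6.4 × (174 − 94)/24.2 = 174 − 512/24.2 ≈ 152.843.
Pooling payoff: 0.56 × 174 + 0.44 × 94 = 138.8.
Difference: 152.843 − 138.8 = 14.043, i.e. 14.0 to one decimal place.
The high-ability type prefers to separate.

14.0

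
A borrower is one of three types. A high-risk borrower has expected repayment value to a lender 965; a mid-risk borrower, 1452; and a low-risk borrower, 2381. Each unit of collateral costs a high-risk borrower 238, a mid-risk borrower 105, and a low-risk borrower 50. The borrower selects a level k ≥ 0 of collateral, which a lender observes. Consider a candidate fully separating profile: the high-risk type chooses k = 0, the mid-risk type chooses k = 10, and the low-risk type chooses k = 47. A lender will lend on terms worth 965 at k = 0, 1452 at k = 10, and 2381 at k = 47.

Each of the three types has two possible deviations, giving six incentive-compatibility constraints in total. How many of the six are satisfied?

Mid-risk (own payoff 1452 − 105×10 = 402): to k=0 gives 965 → profitable ✗; to k=47 gives 2381 − 105×47 = -2554 → no gain ✓.
High-risk (own payoff 965): to k=10 gives 1452 − 238×10 = -928 → no gain ✓; to k=47 gives 2381 − 238×47 = -8805 → no gain ✓.
Low-risk (own payoff 2381 − 50×47 = 31): to k=0 gives 965 → profitable ✗; to k=10 gives 1452 − 50×10 = 952 → profitable ✗.
3 of the 6 constraints hold; not an equilibrium.

3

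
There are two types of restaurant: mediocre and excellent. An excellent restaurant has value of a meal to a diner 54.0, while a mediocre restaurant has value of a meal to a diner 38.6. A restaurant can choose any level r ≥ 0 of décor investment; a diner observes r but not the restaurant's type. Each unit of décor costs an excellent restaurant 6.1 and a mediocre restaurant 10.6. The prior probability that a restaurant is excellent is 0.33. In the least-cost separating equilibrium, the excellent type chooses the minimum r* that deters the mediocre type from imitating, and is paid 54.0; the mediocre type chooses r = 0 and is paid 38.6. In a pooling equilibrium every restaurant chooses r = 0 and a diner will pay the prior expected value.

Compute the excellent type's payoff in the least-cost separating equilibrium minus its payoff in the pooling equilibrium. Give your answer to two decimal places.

1.46

Least-cost separating signal: r* solves 38.6 = 54.0 − 10.6·r*, so r* = (54.0 − 38.6)/10.6 ≈ 1.4528.
Excellent type's separating payoff: 54.0 − 6.1 × r* = 54.0 − 6.1 × (54.0 − 38.6)/10.6 = 54.0 − 93.94/10.6 ≈ 45.1377.
Pooling payoff: 0.33 × 54.0 + 0.67 × 38.6 = 43.682.
Difference: 45.1377 − 43.682 = 1.4557, i.e. 1.46 to two decimal places.
The excellent type prefers to separate.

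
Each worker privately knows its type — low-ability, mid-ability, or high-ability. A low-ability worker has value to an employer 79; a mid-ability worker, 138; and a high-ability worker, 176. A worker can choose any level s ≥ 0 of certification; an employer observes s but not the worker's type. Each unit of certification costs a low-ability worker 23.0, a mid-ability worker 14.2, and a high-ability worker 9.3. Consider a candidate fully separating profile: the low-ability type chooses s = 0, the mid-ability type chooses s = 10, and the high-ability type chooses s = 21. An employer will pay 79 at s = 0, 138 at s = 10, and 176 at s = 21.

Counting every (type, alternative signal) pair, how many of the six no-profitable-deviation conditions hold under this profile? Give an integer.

3

Low-ability (own payoff 79): to s=10 gives 138 − 23.0×10 = -92 → no gain ✓; to s=21 gives 176 − 23.0×21 = -307 → no gain ✓.
High-ability (own payoff 176 − 9.3×21 = -19.3): to s=0 gives 79 → profitable ✗; to s=10 gives 138 − 9.3×10 = 45 → profitable ✗.
Mid-ability (own payoff 138 − 14.2×10 = -4): to s=0 gives 79 → profitable ✗; to s=21 gives 176 − 14.2×21 = -122.2 → no gain ✓.
3 of the 6 constraints hold; not an equilibrium.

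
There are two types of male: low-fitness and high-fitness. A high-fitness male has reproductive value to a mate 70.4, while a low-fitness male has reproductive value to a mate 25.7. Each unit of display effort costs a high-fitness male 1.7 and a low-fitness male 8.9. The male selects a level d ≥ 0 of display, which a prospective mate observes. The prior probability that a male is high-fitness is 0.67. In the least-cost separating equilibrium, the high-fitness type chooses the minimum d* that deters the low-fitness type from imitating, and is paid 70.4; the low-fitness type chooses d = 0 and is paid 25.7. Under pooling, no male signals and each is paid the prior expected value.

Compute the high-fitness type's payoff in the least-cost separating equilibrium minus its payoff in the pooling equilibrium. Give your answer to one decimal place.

6.2

Least-cost separating signal: d* solves 25.7 = 70.4 − 8.9·d*, so d* = (70.4 − 25.7)/8.9 ≈ 5.0225.
High-fitness type's separating payoff: 70.4 − 1.7 × d* = 70.4 − 1.7 × (70.4 − 25.7)/8.9 = 70.4 − 75.99/8.9 ≈ 61.862.
Pooling payoff: 0.67 × 70.4 + 0.33 × 25.7 = 55.649.
Difference: 61.862 − 55.649 = 6.213, i.e. 6.2 to one decimal place.
The high-fitness type prefers to separate.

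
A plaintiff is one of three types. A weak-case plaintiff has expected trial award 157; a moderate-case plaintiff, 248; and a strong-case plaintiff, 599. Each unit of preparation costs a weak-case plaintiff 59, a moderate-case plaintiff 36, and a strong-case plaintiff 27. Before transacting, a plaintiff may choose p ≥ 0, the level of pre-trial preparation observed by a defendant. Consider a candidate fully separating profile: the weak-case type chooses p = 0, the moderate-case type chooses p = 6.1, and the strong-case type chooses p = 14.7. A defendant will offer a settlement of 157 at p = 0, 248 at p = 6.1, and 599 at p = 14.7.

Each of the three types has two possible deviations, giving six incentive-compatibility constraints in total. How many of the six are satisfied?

Weak-case (own payoff 157): to p=6.1 gives 248 − 59×6.1 = -111.9 → no gain ✓; to p=14.7 gives 599 − 59×14.7 = -268.3 → no gain ✓.
Strong-case (own payoff 599 − 27×14.7 = 202.1): to p=0 gives 157 → no gain ✓; to p=6.1 gives 248 − 27×6.1 = 83.3 → no gain ✓.
Moderate-case (own payoff 248 − 36×6.1 = 28.4): to p=0 gives 157 → profitable ✗; to p=14.7 gives 599 − 36×14.7 = 69.8 → profitable ✗.
4 of the 6 constraints hold; not an equilibrium.

4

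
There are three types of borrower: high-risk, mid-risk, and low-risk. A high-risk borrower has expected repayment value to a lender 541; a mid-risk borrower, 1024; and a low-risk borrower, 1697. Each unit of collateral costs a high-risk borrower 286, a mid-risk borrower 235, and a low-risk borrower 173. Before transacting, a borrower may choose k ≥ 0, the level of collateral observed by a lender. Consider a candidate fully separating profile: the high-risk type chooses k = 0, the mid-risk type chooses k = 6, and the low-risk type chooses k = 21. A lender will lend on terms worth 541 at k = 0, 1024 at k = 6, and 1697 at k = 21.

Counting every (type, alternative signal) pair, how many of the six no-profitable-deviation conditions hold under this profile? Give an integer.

3

High-risk (own payoff 541): to k=6 gives 1024 − 286×6 = -692 → no gain ✓; to k=21 gives 1697 − 286×21 = -4309 → no gain ✓.
Mid-risk (own payoff 1024 − 235×6 = -386): to k=0 gives 541 → profitable ✗; to k=21 gives 1697 − 235×21 = -3238 → no gain ✓.
Low-risk (own payoff 1697 − 173×21 = -1936): to k=0 gives 541 → profitable ✗; to k=6 gives 1024 − 173×6 = -14 → profitable ✗.
3 of the 6 constraints hold; not an equilibrium.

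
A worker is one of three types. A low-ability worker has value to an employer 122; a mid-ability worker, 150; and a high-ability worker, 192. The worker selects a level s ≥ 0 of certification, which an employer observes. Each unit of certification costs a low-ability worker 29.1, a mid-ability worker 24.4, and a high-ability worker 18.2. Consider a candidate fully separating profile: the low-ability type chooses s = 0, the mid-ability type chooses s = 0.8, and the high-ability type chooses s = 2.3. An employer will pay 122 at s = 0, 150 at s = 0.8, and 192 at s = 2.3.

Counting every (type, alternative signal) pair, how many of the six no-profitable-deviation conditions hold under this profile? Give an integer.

3

Mid-ability (own payoff 150 − 24.4×0.8 = 130.48): to s=0 gives 122 → no gain ✓; to s=2.3 gives 192 − 24.4×2.3 = 135.88 → profitable ✗.
High-ability (own payoff 192 − 18.2×2.3 = 150.14): to s=0 gives 122 → no gain ✓; to s=0.8 gives 150 − 18.2×0.8 = 135.44 → no gain ✓.
Low-ability (own payoff 122): to s=0.8 gives 150 − 29.1×0.8 = 126.72 → profitable ✗; to s=2.3 gives 192 − 29.1×2.3 = 125.07 → profitable ✗.
3 of the 6 constraints hold; not an equilibrium.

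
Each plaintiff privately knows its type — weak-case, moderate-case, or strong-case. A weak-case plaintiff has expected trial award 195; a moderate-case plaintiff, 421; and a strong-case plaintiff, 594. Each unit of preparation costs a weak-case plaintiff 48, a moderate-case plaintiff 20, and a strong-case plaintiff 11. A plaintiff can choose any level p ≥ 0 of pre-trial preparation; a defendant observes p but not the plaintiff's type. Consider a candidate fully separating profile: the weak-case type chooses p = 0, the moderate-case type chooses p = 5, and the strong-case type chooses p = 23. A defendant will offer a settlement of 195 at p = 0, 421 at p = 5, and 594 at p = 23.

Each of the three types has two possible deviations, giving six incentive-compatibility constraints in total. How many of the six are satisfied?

Weak-case (own payoff 195): to p=5 gives 421 − 48×5 = 181 → no gain ✓; to p=23 gives 594 − 48×23 = -510 → no gain ✓.
Moderate-case (own payoff 421 − 20×5 = 321): to p=0 gives 195 → no gain ✓; to p=23 gives 594 − 20×23 = 134 → no gain ✓.
Strong-case (own payoff 594 − 11×23 = 341): to p=0 gives 195 → no gain ✓; to p=5 gives 421 − 11×5 = 366 → profitable ✗.
5 of the 6 constraints hold; not an equilibrium.

5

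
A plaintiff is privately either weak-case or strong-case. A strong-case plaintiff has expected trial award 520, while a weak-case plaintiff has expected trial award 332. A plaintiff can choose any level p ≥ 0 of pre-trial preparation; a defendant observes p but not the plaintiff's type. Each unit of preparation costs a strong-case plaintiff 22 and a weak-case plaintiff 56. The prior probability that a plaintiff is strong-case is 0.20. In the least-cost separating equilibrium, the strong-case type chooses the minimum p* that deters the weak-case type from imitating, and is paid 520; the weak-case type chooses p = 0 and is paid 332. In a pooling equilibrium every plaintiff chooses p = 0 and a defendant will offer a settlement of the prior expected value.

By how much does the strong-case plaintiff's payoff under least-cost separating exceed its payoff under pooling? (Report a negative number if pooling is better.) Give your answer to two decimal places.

Least-cost separating signal: p* solves 332 = 520 − 56·p*, so p* = (520 − 332)/56 ≈ 3.3571.
Strong-case type's separating payoff: 520 − 22 × p* = 520 − 22 × (520 − 332)/56 = 520 − 4136/56 ≈ 446.1429.
Pooling payoff: 0.20 × 520 + 0.80 × 332 = 369.6.
Difference: 446.1429 − 369.6 = 76.5429, i.e. 76.54 to two decimal places.
The strong-case type prefers to separate.

76.54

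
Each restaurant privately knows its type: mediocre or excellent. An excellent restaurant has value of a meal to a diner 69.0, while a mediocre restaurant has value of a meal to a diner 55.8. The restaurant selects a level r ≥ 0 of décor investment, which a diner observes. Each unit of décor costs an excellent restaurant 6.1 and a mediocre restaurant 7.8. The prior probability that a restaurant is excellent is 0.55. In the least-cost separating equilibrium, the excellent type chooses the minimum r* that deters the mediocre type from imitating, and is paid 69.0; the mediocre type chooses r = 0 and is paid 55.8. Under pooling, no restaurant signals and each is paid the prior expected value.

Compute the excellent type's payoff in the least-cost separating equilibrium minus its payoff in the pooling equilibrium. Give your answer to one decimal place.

Least-cost separating signal: r* solves 55.8 = 69.0 − 7.8·r*, so r* = (69.0 − 55.8)/7.8 ≈ 1.6923.
Excellent type's separating payoff: 69.0 − 6.1 × r* = 69.0 − 6.1 × (69.0 − 55.8)/7.8 = 69.0 − 80.52/7.8 ≈ 58.677.
Pooling payoff: 0.55 × 69.0 + 0.45 × 55.8 = 63.06.
Difference: 58.677 − 63.06 = -4.383, i.e. -4.4 to one decimal place.
The excellent type would prefer the pooling outcome.

-4.4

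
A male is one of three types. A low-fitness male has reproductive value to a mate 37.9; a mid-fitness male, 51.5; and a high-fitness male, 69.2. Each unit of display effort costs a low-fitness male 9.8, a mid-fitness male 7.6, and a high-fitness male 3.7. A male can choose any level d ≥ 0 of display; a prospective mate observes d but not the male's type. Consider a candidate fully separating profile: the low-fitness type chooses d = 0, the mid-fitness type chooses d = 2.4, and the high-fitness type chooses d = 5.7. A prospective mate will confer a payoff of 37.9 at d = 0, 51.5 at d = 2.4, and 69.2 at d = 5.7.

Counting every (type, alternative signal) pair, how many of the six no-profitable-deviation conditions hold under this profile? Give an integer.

High-fitness (own payoff 69.2 − 3.7×5.7 = 48.11): to d=0 gives 37.9 → no gain ✓; to d=2.4 gives 51.5 − 3.7×2.4 = 42.62 → no gain ✓.
Mid-fitness (own payoff 51.5 − 7.6×2.4 = 33.26): to d=0 gives 37.9 → profitable ✗; to d=5.7 gives 69.2 − 7.6×5.7 = 25.88 → no gain ✓.
Low-fitness (own payoff 37.9): to d=2.4 gives 51.5 − 9.8×2.4 = 27.98 → no gain ✓; to d=5.7 gives 69.2 − 9.8×5.7 = 13.34 → no gain ✓.
5 of the 6 constraints hold; not an equilibrium.

5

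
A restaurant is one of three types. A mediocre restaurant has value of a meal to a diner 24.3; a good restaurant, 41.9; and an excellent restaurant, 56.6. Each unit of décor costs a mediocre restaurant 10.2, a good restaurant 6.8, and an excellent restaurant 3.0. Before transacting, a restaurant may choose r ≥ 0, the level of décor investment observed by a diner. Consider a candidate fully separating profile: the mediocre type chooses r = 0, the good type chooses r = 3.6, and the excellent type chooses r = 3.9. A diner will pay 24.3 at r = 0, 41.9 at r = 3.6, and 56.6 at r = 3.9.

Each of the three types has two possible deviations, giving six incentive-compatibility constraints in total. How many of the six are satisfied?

Mediocre (own payoff 24.3): to r=3.6 gives 41.9 − 10.2×3.6 = 5.18 → no gain ✓; to r=3.9 gives 56.6 − 10.2×3.9 = 16.82 → no gain ✓.
Excellent (own payoff 56.6 − 3.0×3.9 = 44.9): to r=0 gives 24.3 → no gain ✓; to r=3.6 gives 41.9 − 3.0×3.6 = 31.1 → no gain ✓.
Good (own payoff 41.9 − 6.8×3.6 = 17.42): to r=0 gives 24.3 → profitable ✗; to r=3.9 gives 56.6 − 6.8×3.9 = 30.08 → profitable ✗.
4 of the 6 constraints hold; not an equilibrium.

4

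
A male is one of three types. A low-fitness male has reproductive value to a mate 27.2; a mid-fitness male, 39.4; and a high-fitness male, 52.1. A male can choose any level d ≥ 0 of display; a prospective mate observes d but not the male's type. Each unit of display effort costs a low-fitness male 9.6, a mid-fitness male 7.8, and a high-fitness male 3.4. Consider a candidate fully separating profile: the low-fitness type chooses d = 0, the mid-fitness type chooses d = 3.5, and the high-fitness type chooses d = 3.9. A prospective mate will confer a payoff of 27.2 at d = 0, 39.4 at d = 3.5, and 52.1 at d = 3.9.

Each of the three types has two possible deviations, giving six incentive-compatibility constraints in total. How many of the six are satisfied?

4

Low-fitness (own payoff 27.2): to d=3.5 gives 39.4 − 9.6×3.5 = 5.8 → no gain ✓; to d=3.9 gives 52.1 − 9.6×3.9 = 14.66 → no gain ✓.
High-fitness (own payoff 52.1 − 3.4×3.9 = 38.84): to d=0 gives 27.2 → no gain ✓; to d=3.5 gives 39.4 − 3.4×3.5 = 27.5 → no gain ✓.
Mid-fitness (own payoff 39.4 − 7.8×3.5 = 12.1): to d=0 gives 27.2 → profitable ✗; to d=3.9 gives 52.1 − 7.8×3.9 = 21.68 → profitable ✗.
4 of the 6 constraints hold; not an equilibrium.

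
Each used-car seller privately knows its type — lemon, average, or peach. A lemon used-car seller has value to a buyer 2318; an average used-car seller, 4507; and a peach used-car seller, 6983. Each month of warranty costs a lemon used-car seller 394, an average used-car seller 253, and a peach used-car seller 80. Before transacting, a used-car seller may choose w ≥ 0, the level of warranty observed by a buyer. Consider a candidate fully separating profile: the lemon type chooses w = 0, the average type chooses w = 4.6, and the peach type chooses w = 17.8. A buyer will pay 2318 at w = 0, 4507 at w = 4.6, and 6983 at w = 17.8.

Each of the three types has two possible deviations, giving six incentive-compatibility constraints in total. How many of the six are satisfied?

5

Average (own payoff 4507 − 253×4.6 = 3343.2): to w=0 gives 2318 → no gain ✓; to w=17.8 gives 6983 − 253×17.8 = 2479.6 → no gain ✓.
Peach (own payoff 6983 − 80×17.8 = 5559): to w=0 gives 2318 → no gain ✓; to w=4.6 gives 4507 − 80×4.6 = 4139 → no gain ✓.
Lemon (own payoff 2318): to w=4.6 gives 4507 − 394×4.6 = 2694.6 → profitable ✗; to w=17.8 gives 6983 − 394×17.8 = -30.2 → no gain ✓.
5 of the 6 constraints hold; not an equilibrium.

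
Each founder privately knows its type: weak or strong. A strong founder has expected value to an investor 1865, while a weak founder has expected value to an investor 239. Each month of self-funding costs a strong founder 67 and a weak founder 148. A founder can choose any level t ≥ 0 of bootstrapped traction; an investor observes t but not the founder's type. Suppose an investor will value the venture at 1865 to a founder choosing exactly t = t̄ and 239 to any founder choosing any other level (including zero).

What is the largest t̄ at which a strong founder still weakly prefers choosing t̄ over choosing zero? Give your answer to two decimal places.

24.27

Choosing t̄ yields the strong type 1865 − 67·t̄; choosing zero yields 239.
The strong type is indifferent at 1865 − 67·t̄ = 239, i.e. t̄ = (1865 − 239) / 67 ≈ 24.27.
For any t̄ above 24.27 the strong type would rather pool at zero, so separation collapses.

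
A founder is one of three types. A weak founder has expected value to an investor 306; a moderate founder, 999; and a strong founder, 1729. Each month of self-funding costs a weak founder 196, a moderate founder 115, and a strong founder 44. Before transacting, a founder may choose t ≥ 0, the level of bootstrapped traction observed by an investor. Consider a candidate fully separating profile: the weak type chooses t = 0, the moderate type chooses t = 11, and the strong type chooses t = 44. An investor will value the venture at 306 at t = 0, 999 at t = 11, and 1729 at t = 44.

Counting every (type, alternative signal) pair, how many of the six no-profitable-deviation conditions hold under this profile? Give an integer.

Strong (own payoff 1729 − 44×44 = -207): to t=0 gives 306 → profitable ✗; to t=11 gives 999 − 44×11 = 515 → profitable ✗.
Moderate (own payoff 999 − 115×11 = -266): to t=0 gives 306 → profitable ✗; to t=44 gives 1729 − 115×44 = -3331 → no gain ✓.
Weak (own payoff 306): to t=11 gives 999 − 196×11 = -1157 → no gain ✓; to t=44 gives 1729 − 196×44 = -6895 → no gain ✓.
3 of the 6 constraints hold; not an equilibrium.

3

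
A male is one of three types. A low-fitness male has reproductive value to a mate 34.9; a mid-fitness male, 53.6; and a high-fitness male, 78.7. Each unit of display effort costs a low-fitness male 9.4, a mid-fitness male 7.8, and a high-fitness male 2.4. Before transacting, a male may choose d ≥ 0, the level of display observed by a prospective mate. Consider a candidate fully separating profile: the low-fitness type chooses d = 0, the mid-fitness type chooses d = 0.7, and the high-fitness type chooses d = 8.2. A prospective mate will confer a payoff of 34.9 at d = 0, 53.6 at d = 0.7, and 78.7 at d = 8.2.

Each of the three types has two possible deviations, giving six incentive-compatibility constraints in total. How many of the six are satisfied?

5

Low-fitness (own payoff 34.9): to d=0.7 gives 53.6 − 9.4×0.7 = 47.02 → profitable ✗; to d=8.2 gives 78.7 − 9.4×8.2 = 1.62 → no gain ✓.
High-fitness (own payoff 78.7 − 2.4×8.2 = 59.02): to d=0 gives 34.9 → no gain ✓; to d=0.7 gives 53.6 − 2.4×0.7 = 51.92 → no gain ✓.
Mid-fitness (own payoff 53.6 − 7.8×0.7 = 48.14): to d=0 gives 34.9 → no gain ✓; to d=8.2 gives 78.7 − 7.8×8.2 = 14.74 → no gain ✓.
5 of the 6 constraints hold; not an equilibrium.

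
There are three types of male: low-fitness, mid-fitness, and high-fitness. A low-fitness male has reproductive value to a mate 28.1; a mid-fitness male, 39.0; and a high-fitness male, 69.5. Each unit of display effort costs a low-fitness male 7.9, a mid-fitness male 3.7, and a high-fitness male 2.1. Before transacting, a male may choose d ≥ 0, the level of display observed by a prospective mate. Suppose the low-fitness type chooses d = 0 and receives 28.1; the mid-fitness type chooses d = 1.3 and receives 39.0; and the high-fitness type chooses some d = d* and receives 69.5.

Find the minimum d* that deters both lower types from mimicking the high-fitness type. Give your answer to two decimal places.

9.54

Mid-fitness type (on-path payoff 39.0 − 3.7×1.3 = 34.19) won't mimic when 34.19 ≥ 69.5 − 3.7·d*, i.e. d* ≥ 9.54.
Low-fitness type (on-path payoff 28.1) won't mimic when 28.1 ≥ 69.5 − 7.9·d*, i.e. d* ≥ 5.24.
Both must hold, so d* = max(5.24, 9.54) = 9.54. The mid-fitness type's constraint binds.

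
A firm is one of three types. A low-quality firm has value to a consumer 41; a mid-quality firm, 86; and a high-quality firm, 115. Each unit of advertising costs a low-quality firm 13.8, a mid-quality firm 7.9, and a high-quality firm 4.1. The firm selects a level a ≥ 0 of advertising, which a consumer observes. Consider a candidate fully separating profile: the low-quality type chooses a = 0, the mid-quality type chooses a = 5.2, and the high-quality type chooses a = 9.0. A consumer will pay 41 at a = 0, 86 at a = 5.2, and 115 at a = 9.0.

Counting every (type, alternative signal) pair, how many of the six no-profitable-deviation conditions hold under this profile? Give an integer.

High-quality (own payoff 115 − 4.1×9.0 = 78.1): to a=0 gives 41 → no gain ✓; to a=5.2 gives 86 − 4.1×5.2 = 64.68 → no gain ✓.
Low-quality (own payoff 41): to a=5.2 gives 86 − 13.8×5.2 = 14.24 → no gain ✓; to a=9.0 gives 115 − 13.8×9.0 = -9.2 → no gain ✓.
Mid-quality (own payoff 86 − 7.9×5.2 = 44.92): to a=0 gives 41 → no gain ✓; to a=9.0 gives 115 − 7.9×9.0 = 43.9 → no gain ✓.
6 of the 6 constraints hold; this profile is a separating equilibrium.

6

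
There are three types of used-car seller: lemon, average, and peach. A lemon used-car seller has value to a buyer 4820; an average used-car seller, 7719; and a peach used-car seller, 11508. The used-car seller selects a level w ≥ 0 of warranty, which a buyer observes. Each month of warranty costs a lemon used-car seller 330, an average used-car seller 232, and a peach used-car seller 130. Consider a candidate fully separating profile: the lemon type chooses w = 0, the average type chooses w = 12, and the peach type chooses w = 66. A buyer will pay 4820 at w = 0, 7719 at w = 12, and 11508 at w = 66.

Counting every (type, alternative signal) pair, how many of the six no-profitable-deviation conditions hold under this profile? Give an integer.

Lemon (own payoff 4820): to w=12 gives 7719 − 330×12 = 3759 → no gain ✓; to w=66 gives 11508 − 330×66 = -10272 → no gain ✓.
Peach (own payoff 11508 − 130×66 = 2928): to w=0 gives 4820 → profitable ✗; to w=12 gives 7719 − 130×12 = 6159 → profitable ✗.
Average (own payoff 7719 − 232×12 = 4935): to w=0 gives 4820 → no gain ✓; to w=66 gives 11508 − 232×66 = -3804 → no gain ✓.
4 of the 6 constraints hold; not an equilibrium.

4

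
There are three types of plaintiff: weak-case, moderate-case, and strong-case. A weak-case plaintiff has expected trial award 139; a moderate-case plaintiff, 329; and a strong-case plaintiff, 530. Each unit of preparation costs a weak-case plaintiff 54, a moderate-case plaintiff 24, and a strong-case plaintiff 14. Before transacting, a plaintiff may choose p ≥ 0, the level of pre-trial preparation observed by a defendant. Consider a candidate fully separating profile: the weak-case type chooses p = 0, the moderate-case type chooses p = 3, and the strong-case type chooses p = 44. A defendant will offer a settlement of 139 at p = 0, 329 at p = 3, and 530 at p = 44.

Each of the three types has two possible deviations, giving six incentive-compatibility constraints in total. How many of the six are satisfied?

Strong-case (own payoff 530 − 14×44 = -86): to p=0 gives 139 → profitable ✗; to p=3 gives 329 − 14×3 = 287 → profitable ✗.
Moderate-case (own payoff 329 − 24×3 = 257): to p=0 gives 139 → no gain ✓; to p=44 gives 530 − 24×44 = -526 → no gain ✓.
Weak-case (own payoff 139): to p=3 gives 329 − 54×3 = 167 → profitable ✗; to p=44 gives 530 − 54×44 = -1846 → no gain ✓.
3 of the 6 constraints hold; not an equilibrium.

3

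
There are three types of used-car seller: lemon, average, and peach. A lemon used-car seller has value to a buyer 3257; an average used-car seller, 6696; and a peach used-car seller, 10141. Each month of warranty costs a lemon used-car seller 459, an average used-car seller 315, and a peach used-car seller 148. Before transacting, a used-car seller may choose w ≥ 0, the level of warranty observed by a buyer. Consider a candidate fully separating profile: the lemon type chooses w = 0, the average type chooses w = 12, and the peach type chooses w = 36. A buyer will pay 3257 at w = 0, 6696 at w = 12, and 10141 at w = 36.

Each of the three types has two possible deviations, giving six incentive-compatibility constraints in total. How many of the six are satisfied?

4

Peach (own payoff 10141 − 148×36 = 4813): to w=0 gives 3257 → no gain ✓; to w=12 gives 6696 − 148×12 = 4920 → profitable ✗.
Average (own payoff 6696 − 315×12 = 2916): to w=0 gives 3257 → profitable ✗; to w=36 gives 10141 − 315×36 = -1199 → no gain ✓.
Lemon (own payoff 3257): to w=12 gives 6696 − 459×12 = 1188 → no gain ✓; to w=36 gives 10141 − 459×36 = -6383 → no gain ✓.
4 of the 6 constraints hold; not an equilibrium.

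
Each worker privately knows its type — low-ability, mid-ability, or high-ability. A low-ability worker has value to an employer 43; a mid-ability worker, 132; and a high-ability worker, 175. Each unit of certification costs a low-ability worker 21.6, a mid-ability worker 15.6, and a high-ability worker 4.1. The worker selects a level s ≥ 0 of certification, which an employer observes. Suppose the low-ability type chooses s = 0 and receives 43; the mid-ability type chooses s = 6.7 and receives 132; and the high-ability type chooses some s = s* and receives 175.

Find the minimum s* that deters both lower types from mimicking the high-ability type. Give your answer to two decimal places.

Mid-ability type (on-path payoff 132 − 15.6×6.7 = 27.48) won't mimic when 27.48 ≥ 175 − 15.6·s*, i.e. s* ≥ 9.46.
Low-ability type (on-path payoff 43) won't mimic when 43 ≥ 175 − 21.6·s*, i.e. s* ≥ 6.11.
Both must hold, so s* = max(6.11, 9.46) = 9.46. The mid-ability type's constraint binds.

9.46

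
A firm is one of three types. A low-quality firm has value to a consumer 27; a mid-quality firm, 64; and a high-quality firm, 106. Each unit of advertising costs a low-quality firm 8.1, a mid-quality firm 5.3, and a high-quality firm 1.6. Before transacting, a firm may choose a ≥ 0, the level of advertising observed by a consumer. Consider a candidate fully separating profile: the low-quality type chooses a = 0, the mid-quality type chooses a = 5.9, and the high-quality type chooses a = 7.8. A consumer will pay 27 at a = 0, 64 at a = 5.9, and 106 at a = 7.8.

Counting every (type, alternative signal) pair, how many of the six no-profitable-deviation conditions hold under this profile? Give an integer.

4

Mid-quality (own payoff 64 − 5.3×5.9 = 32.73): to a=0 gives 27 → no gain ✓; to a=7.8 gives 106 − 5.3×7.8 = 64.66 → profitable ✗.
High-quality (own payoff 106 − 1.6×7.8 = 93.52): to a=0 gives 27 → no gain ✓; to a=5.9 gives 64 − 1.6×5.9 = 54.56 → no gain ✓.
Low-quality (own payoff 27): to a=5.9 gives 64 − 8.1×5.9 = 16.21 → no gain ✓; to a=7.8 gives 106 − 8.1×7.8 = 42.82 → profitable ✗.
4 of the 6 constraints hold; not an equilibrium.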